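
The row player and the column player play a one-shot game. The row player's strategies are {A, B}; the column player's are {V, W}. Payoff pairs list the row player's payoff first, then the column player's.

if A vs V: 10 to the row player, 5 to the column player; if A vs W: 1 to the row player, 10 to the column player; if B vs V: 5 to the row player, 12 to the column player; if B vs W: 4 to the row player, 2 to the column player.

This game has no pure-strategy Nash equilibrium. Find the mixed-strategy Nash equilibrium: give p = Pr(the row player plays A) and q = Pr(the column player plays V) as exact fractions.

Each player's mixing probability is pinned down by making the *other* player indifferent.
The column player indifferent between V and W: p·5 + (1−p)·12 = p·10 + (1−p)·2 ⟹ 12 + (-7)p = 2 + 8p ⟹ p = 2/3.
The row player indifferent between A and B: q·10 + (1−q)·1 = q·5 + (1−q)·4 ⟹ 1 + 9q = 4 + 1q ⟹ q = 3/8.

p = 2/3, q = 3/8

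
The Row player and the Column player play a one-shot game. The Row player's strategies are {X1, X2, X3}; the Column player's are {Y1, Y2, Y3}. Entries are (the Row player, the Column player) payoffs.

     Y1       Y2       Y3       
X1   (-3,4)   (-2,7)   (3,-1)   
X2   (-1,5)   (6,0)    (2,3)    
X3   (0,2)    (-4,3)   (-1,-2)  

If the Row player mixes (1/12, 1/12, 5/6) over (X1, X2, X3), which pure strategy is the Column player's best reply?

Y2

Compute the Column player's expected payoff from each pure strategy against the given mix.
Y1: (1/12)·4 + (1/12)·5 + (5/6)·2 = 29/12
Y2: (1/12)·7 + (1/12)·0 + (5/6)·3 = 37/12
Y3: (1/12)·(-1) + (1/12)·3 + (5/6)·(-2) = -3/2
Highest expected payoff is 37/12, from Y2.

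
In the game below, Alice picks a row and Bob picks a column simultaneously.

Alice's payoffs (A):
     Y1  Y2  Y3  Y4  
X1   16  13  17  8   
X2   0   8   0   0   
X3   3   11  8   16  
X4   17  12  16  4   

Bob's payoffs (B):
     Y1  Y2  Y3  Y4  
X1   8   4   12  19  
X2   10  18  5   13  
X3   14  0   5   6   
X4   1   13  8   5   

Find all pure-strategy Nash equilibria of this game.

Find each player's best response to every opponent strategy; NE are the intersections.
Alice's best responses — vs Y1: X4 (payoff 17); vs Y2: X1 (payoff 13); vs Y3: X1 (payoff 17); vs Y4: X3 (payoff 16).
Bob's best responses — vs X1: Y4 (payoff 19); vs X2: Y2 (payoff 18); vs X3: Y1 (payoff 14); vs X4: Y2 (payoff 13).
No cell has both players best-responding. For instance, Alice's best reply to Y1 is X4, but against X4 Bob prefers Y2 over Y1.

No pure-strategy Nash equilibrium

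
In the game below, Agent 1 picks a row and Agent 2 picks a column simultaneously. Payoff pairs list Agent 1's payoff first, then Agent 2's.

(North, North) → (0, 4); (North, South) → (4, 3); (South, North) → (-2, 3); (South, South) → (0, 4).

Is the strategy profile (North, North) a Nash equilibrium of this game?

Yes

Holding Agent 2 at North: Agent 1 gets 0 from North, versus -2 from South. No profitable deviation for Agent 1.
Holding Agent 1 at North: Agent 2 gets 4 from North, versus 3 from South. No profitable deviation for Agent 2 either.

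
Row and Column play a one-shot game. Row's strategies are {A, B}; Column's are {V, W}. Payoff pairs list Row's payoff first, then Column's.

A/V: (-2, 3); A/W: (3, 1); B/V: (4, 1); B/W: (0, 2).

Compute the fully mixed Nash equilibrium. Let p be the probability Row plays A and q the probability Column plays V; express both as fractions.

Each player's mixing probability is pinned down by making the *other* player indifferent.
Column indifferent between V and W: p·3 + (1−p)·1 = p·1 + (1−p)·2 ⟹ 1 + 2p = 2 + (-1)p ⟹ p = 1/3.
Row indifferent between A and B: q·(-2) + (1−q)·3 = q·4 + (1−q)·0 ⟹ 3 + (-5)q = 0 + 4q ⟹ q = 1/3.

p = 1/3, q = 1/3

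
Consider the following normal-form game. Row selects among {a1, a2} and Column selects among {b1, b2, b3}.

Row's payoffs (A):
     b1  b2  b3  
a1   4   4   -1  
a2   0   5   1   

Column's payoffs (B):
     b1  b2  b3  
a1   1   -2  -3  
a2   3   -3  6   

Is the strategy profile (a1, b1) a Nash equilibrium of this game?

Yes

Holding Column at b1: Row gets 4 from a1, versus 0 from a2. No profitable deviation for Row.
Holding Row at a1: Column gets 1 from b1, versus -2 from b2, -3 from b3. No profitable deviation for Column either.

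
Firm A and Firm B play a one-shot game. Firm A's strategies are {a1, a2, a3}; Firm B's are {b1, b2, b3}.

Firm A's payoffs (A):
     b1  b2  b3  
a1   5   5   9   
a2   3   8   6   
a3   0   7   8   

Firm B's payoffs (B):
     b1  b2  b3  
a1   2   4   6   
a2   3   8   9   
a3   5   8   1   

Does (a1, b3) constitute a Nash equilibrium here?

Holding Firm B at b3: Firm A gets 9 from a1, versus 6 from a2, 8 from a3. No profitable deviation for Firm A.
Holding Firm A at a1: Firm B gets 6 from b3, versus 2 from b1, 4 from b2. No profitable deviation for Firm B either.

Yes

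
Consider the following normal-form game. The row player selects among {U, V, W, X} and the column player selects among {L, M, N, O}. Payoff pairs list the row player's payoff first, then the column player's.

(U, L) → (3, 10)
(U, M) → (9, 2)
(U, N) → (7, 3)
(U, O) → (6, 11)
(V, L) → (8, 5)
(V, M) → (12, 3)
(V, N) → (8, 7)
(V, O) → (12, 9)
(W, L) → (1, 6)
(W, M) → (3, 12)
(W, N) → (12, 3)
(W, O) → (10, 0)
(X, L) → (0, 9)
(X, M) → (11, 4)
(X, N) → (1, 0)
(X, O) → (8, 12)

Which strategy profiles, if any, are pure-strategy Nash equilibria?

A profile is a Nash equilibrium when each player is best-responding to the other.
The row player's best responses — vs L: V (payoff 8); vs M: V (payoff 12); vs N: W (payoff 12); vs O: V (payoff 12).
The column player's best responses — vs U: O (payoff 11); vs V: O (payoff 9); vs W: M (payoff 12); vs X: O (payoff 12).
The only mutual best response is (V, O); neither player gains by switching there.

(V, O)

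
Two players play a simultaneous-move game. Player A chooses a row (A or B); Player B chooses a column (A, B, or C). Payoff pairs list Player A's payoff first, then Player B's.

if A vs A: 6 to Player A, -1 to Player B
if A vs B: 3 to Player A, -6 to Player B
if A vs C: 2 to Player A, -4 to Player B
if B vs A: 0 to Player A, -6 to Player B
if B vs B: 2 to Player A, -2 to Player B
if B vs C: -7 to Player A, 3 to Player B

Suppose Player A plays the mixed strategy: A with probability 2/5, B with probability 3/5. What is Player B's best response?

Compute Player B's expected payoff from each pure strategy against the given mix.
A: (2/5)·(-1) + (3/5)·(-6) = -4
B: (2/5)·(-6) + (3/5)·(-2) = -18/5
C: (2/5)·(-4) + (3/5)·3 = 1/5
Highest expected payoff is 1/5, from C.

C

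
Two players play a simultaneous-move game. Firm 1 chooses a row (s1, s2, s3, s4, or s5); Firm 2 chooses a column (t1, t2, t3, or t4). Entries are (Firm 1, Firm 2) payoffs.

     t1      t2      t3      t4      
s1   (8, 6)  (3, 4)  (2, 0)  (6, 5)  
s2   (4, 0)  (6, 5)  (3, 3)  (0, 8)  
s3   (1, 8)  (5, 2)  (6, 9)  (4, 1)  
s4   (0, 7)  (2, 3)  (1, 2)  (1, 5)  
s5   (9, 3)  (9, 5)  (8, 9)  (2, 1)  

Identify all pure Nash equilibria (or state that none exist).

Find each player's best response to every opponent strategy; NE are the intersections.
Firm 1's best responses — vs t1: s5 (payoff 9); vs t2: s5 (payoff 9); vs t3: s5 (payoff 8); vs t4: s1 (payoff 6).
Firm 2's best responses — vs s1: t1 (payoff 6); vs s2: t4 (payoff 8); vs s3: t3 (payoff 9); vs s4: t1 (payoff 7); vs s5: t3 (payoff 9).
The only mutual best response is (s5, t3); neither player gains by switching there.

(s5, t3)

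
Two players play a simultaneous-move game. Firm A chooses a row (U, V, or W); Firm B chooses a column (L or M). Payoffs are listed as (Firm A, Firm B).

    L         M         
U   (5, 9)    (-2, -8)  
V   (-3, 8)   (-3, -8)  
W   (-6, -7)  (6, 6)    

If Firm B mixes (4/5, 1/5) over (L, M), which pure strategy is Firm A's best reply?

Compute Firm A's expected payoff from each pure strategy against the given mix.
U: (4/5)·5 + (1/5)·(-2) = 18/5
V: (4/5)·(-3) + (1/5)·(-3) = -3
W: (4/5)·(-6) + (1/5)·6 = -18/5
Highest expected payoff is 18/5, from U.

U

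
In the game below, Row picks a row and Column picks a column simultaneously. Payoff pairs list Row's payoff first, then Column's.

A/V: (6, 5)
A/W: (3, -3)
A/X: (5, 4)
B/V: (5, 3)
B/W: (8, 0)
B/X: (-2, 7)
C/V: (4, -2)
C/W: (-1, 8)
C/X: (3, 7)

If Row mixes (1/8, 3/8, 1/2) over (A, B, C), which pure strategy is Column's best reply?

Column's best reply maximizes expected payoff against the mix.
V: (1/8)·5 + (3/8)·3 + (1/2)·(-2) = 3/4
W: (1/8)·(-3) + (3/8)·0 + (1/2)·8 = 29/8
X: (1/8)·4 + (3/8)·7 + (1/2)·7 = 53/8
Highest expected payoff is 53/8, from X.

X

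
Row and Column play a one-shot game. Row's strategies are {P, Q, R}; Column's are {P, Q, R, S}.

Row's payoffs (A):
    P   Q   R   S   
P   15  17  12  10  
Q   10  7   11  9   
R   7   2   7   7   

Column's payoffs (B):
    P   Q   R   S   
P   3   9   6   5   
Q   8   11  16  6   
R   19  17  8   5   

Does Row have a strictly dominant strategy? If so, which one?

P

A strategy is strictly dominant if it gives Row a strictly higher payoff than every other strategy, against every choice by the opponent.
P strictly dominates: vs P: 15 > each of {10, 7}; vs Q: 17 > each of {7, 2}; vs R: 12 > each of {11, 7}; vs S: 10 > each of {9, 7}.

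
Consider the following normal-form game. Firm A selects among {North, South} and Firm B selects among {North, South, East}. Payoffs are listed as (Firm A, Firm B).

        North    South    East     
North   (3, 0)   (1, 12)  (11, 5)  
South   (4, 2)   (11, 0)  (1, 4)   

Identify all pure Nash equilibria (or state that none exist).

No pure-strategy Nash equilibrium

A profile is a Nash equilibrium when each player is best-responding to the other.
Firm A's best responses — vs North: South (payoff 4); vs South: South (payoff 11); vs East: North (payoff 11).
Firm B's best responses — vs North: South (payoff 12); vs South: East (payoff 4).
No cell has both players best-responding. For instance, Firm A's best reply to East is North, but against North Firm B prefers South over East.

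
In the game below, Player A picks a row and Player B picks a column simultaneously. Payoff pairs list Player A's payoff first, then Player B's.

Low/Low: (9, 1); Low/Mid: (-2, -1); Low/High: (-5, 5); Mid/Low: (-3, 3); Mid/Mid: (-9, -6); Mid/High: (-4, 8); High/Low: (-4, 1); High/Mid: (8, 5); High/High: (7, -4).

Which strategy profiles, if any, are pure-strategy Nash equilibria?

(High, Mid)

Find each player's best response to every opponent strategy; NE are the intersections.
Player A's best responses — vs Low: Low (payoff 9); vs Mid: High (payoff 8); vs High: High (payoff 7).
Player B's best responses — vs Low: High (payoff 5); vs Mid: High (payoff 8); vs High: Mid (payoff 5).
The only mutual best response is (High, Mid); neither player gains by switching there.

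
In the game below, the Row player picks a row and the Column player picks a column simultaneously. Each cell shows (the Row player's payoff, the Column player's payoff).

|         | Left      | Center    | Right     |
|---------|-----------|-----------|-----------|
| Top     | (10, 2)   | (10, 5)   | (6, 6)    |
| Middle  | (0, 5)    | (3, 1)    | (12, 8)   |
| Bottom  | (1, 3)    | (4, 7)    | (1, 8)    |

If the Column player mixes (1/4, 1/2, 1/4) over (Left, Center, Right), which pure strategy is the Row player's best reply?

Compute the Row player's expected payoff from each pure strategy against the given mix.
Top: (1/4)·10 + (1/2)·10 + (1/4)·6 = 9
Middle: (1/4)·0 + (1/2)·3 + (1/4)·12 = 9/2
Bottom: (1/4)·1 + (1/2)·4 + (1/4)·1 = 5/2
Highest expected payoff is 9, from Top.

Top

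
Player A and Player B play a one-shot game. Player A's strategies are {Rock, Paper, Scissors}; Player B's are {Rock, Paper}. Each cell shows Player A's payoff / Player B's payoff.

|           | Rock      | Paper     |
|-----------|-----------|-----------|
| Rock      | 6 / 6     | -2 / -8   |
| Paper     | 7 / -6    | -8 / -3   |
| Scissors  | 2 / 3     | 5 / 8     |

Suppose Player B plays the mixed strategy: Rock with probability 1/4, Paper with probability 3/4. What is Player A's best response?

Player A's best reply maximizes expected payoff against the mix.
Rock: (1/4)·6 + (3/4)·(-2) = 0
Paper: (1/4)·7 + (3/4)·(-8) = -17/4
Scissors: (1/4)·2 + (3/4)·5 = 17/4
Highest expected payoff is 17/4, from Scissors.

Scissors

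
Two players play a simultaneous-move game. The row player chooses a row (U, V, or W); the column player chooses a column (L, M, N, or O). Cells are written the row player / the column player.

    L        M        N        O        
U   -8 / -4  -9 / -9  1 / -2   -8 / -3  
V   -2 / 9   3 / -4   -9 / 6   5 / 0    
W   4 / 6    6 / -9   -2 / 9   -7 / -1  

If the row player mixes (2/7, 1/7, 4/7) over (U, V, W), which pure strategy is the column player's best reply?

The column player's best reply maximizes expected payoff against the mix.
L: (2/7)·(-4) + (1/7)·9 + (4/7)·6 = 25/7
M: (2/7)·(-9) + (1/7)·(-4) + (4/7)·(-9) = -58/7
N: (2/7)·(-2) + (1/7)·6 + (4/7)·9 = 38/7
O: (2/7)·(-3) + (1/7)·0 + (4/7)·(-1) = -10/7
Highest expected payoff is 38/7, from N.

N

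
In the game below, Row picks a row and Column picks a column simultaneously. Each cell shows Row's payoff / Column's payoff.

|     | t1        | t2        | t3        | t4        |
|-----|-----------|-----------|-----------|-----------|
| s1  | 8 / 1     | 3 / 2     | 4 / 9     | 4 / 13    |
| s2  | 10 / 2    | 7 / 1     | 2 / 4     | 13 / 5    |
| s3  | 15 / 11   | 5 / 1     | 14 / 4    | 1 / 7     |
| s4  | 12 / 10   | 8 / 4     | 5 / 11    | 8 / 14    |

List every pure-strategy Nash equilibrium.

A profile is a Nash equilibrium when each player is best-responding to the other.
Row's best responses — vs t1: s3 (payoff 15); vs t2: s4 (payoff 8); vs t3: s3 (payoff 14); vs t4: s2 (payoff 13).
Column's best responses — vs s1: t4 (payoff 13); vs s2: t4 (payoff 5); vs s3: t1 (payoff 11); vs s4: t4 (payoff 14).
Mutual best responses occur at (s2, t4) and (s3, t1); at each, neither player gains by switching.

(s2, t4) and (s3, t1)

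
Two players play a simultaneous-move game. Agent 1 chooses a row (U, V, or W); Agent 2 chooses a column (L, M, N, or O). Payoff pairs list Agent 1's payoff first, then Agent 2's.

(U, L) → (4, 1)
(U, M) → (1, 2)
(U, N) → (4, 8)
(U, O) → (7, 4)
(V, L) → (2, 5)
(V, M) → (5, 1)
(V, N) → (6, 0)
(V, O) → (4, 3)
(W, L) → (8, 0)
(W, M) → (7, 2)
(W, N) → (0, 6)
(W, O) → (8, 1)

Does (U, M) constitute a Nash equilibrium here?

No

Holding Agent 2 at M: Agent 1 gets 1 from U but could get 7 by switching to W. Agent 1 has a profitable deviation.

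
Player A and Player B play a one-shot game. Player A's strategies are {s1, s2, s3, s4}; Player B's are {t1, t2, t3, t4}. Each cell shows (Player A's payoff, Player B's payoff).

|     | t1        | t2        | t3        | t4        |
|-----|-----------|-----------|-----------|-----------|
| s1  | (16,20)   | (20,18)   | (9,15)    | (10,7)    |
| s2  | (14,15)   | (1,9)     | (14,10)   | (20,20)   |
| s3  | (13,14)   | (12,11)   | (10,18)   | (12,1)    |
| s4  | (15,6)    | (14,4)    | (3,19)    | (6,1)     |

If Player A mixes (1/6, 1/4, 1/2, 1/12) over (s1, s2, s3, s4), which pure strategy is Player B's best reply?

t3

Compute Player B's expected payoff from each pure strategy against the given mix.
t1: (1/6)·20 + (1/4)·15 + (1/2)·14 + (1/12)·6 = 175/12
t2: (1/6)·18 + (1/4)·9 + (1/2)·11 + (1/12)·4 = 133/12
t3: (1/6)·15 + (1/4)·10 + (1/2)·18 + (1/12)·19 = 187/12
t4: (1/6)·7 + (1/4)·20 + (1/2)·1 + (1/12)·1 = 27/4
Highest expected payoff is 187/12, from t3.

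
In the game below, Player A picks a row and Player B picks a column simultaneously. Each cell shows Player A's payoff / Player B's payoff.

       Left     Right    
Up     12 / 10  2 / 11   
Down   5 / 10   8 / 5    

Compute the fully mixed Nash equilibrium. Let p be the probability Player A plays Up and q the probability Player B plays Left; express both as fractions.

Each player's mixing probability is pinned down by making the *other* player indifferent.
Player B indifferent between Left and Right: p·10 + (1−p)·10 = p·11 + (1−p)·5 ⟹ 10 + 0p = 5 + 6p ⟹ p = 5/6.
Player A indifferent between Up and Down: q·12 + (1−q)·2 = q·5 + (1−q)·8 ⟹ 2 + 10q = 8 + (-3)q ⟹ q = 6/13.

p = 5/6, q = 6/13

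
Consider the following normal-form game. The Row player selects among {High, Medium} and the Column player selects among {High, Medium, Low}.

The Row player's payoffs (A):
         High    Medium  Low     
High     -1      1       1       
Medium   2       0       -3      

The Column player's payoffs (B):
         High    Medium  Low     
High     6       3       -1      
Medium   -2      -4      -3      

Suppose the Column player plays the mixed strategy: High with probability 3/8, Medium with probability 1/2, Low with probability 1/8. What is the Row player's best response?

Medium

Compute the Row player's expected payoff from each pure strategy against the given mix.
High: (3/8)·(-1) + (1/2)·1 + (1/8)·1 = 1/4
Medium: (3/8)·2 + (1/2)·0 + (1/8)·(-3) = 3/8
Highest expected payoff is 3/8, from Medium.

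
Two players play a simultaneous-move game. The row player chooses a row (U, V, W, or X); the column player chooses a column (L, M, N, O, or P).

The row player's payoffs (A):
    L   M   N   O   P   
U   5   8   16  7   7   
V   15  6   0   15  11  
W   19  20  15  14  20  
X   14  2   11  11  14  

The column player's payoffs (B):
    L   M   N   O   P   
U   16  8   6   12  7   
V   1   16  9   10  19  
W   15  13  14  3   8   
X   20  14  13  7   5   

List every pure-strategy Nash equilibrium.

Check mutual best responses: a cell is a NE iff neither player can gain by unilaterally deviating.
The row player's best responses — vs L: W (payoff 19); vs M: W (payoff 20); vs N: U (payoff 16); vs O: V (payoff 15); vs P: W (payoff 20).
The column player's best responses — vs U: L (payoff 16); vs V: P (payoff 19); vs W: L (payoff 15); vs X: L (payoff 20).
The only mutual best response is (W, L); neither player gains by switching there.

(W, L)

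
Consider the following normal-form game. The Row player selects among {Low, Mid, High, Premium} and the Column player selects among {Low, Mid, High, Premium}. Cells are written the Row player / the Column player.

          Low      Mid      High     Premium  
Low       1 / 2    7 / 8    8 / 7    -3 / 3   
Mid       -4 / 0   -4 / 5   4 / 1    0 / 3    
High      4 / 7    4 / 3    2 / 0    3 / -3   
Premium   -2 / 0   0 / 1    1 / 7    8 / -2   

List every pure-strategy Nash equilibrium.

Check mutual best responses: a cell is a NE iff neither player can gain by unilaterally deviating.
The Row player's best responses — vs Low: High (payoff 4); vs Mid: Low (payoff 7); vs High: Low (payoff 8); vs Premium: Premium (payoff 8).
The Column player's best responses — vs Low: Mid (payoff 8); vs Mid: Mid (payoff 5); vs High: Low (payoff 7); vs Premium: High (payoff 7).
Mutual best responses occur at (Low, Mid) and (High, Low); at each, neither player gains by switching.

(Low, Mid) and (High, Low)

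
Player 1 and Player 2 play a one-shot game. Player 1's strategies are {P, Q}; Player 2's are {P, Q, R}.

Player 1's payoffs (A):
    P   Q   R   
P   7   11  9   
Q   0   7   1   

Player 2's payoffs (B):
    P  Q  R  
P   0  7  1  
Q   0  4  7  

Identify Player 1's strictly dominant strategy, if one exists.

Check whether one of Player 1's strategies beats all alternatives regardless of what the opponent does.
P strictly dominates: vs P: 7 > 0; vs Q: 11 > 7; vs R: 9 > 1.

P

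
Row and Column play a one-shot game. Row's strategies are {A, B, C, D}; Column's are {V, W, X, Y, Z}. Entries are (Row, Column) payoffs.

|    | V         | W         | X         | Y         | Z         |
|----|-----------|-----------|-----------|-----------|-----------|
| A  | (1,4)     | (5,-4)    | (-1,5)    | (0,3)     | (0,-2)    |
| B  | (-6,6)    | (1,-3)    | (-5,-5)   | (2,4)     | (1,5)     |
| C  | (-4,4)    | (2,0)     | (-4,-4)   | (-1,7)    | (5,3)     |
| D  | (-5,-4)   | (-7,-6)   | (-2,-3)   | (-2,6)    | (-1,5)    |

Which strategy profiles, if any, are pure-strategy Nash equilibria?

(A, X)

Check mutual best responses: a cell is a NE iff neither player can gain by unilaterally deviating.
Row's best responses — vs V: A (payoff 1); vs W: A (payoff 5); vs X: A (payoff -1); vs Y: B (payoff 2); vs Z: C (payoff 5).
Column's best responses — vs A: X (payoff 5); vs B: V (payoff 6); vs C: Y (payoff 7); vs D: Y (payoff 6).
The only mutual best response is (A, X); neither player gains by switching there.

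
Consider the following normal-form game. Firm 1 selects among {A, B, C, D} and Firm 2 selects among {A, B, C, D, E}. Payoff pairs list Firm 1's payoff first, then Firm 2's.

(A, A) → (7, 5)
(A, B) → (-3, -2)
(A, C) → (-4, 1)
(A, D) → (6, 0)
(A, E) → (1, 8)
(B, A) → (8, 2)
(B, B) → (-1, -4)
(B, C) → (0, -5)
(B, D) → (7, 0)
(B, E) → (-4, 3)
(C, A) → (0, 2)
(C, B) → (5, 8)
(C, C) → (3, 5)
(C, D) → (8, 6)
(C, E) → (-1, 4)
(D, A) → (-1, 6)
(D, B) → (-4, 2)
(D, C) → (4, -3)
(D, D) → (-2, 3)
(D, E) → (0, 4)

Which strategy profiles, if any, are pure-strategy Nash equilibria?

A profile is a Nash equilibrium when each player is best-responding to the other.
Firm 1's best responses — vs A: B (payoff 8); vs B: C (payoff 5); vs C: D (payoff 4); vs D: C (payoff 8); vs E: A (payoff 1).
Firm 2's best responses — vs A: E (payoff 8); vs B: E (payoff 3); vs C: B (payoff 8); vs D: A (payoff 6).
Mutual best responses occur at (A, E) and (C, B); at each, neither player gains by switching.

(A, E) and (C, B)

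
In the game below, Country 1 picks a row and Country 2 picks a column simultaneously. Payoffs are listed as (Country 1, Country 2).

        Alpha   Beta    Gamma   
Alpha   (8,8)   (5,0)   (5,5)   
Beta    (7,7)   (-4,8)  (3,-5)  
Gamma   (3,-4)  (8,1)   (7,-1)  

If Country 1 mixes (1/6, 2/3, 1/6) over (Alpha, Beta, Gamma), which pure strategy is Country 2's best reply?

Beta

Country 2's best reply maximizes expected payoff against the mix.
Alpha: (1/6)·8 + (2/3)·7 + (1/6)·(-4) = 16/3
Beta: (1/6)·0 + (2/3)·8 + (1/6)·1 = 11/2
Gamma: (1/6)·5 + (2/3)·(-5) + (1/6)·(-1) = -8/3
Highest expected payoff is 11/2, from Beta.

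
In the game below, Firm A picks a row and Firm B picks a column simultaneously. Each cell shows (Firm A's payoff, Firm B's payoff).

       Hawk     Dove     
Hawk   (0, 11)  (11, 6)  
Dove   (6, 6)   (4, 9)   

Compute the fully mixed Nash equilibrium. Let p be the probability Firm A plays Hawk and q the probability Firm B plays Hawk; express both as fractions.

In a mixed NE each player is indifferent between their pure strategies, so the opponent's mix sets the indifference.
Firm B indifferent between Hawk and Dove: p·11 + (1−p)·6 = p·6 + (1−p)·9 ⟹ 6 + 5p = 9 + (-3)p ⟹ p = 3/8.
Firm A indifferent between Hawk and Dove: q·0 + (1−q)·11 = q·6 + (1−q)·4 ⟹ 11 + (-11)q = 4 + 2q ⟹ q = 7/13.

p = 3/8, q = 7/13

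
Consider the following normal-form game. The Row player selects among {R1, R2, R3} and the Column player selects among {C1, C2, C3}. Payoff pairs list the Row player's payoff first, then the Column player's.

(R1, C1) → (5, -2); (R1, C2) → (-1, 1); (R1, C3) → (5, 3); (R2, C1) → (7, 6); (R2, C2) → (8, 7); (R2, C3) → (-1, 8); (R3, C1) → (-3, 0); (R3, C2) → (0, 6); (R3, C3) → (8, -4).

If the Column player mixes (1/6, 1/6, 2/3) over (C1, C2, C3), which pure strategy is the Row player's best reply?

The Row player's best reply maximizes expected payoff against the mix.
R1: (1/6)·5 + (1/6)·(-1) + (2/3)·5 = 4
R2: (1/6)·7 + (1/6)·8 + (2/3)·(-1) = 11/6
R3: (1/6)·(-3) + (1/6)·0 + (2/3)·8 = 29/6
Highest expected payoff is 29/6, from R3.

R3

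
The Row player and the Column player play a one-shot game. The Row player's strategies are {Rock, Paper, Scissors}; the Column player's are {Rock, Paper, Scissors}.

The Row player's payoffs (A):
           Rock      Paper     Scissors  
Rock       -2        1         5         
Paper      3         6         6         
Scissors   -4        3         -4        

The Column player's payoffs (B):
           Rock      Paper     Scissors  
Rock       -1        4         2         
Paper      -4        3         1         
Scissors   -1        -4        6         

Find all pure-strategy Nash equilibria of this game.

A profile is a Nash equilibrium when each player is best-responding to the other.
The Row player's best responses — vs Rock: Paper (payoff 3); vs Paper: Paper (payoff 6); vs Scissors: Paper (payoff 6).
The Column player's best responses — vs Rock: Paper (payoff 4); vs Paper: Paper (payoff 3); vs Scissors: Scissors (payoff 6).
The only mutual best response is (Paper, Paper); neither player gains by switching there.

(Paper, Paper)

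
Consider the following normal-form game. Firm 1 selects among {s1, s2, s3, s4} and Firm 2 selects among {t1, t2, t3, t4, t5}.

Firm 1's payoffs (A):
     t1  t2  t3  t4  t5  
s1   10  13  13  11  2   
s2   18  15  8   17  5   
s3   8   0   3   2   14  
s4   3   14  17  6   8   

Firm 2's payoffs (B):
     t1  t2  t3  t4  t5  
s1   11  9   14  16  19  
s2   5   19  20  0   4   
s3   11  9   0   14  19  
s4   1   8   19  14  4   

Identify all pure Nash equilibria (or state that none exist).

(s3, t5) and (s4, t3)

Find each player's best response to every opponent strategy; NE are the intersections.
Firm 1's best responses — vs t1: s2 (payoff 18); vs t2: s2 (payoff 15); vs t3: s4 (payoff 17); vs t4: s2 (payoff 17); vs t5: s3 (payoff 14).
Firm 2's best responses — vs s1: t5 (payoff 19); vs s2: t3 (payoff 20); vs s3: t5 (payoff 19); vs s4: t3 (payoff 19).
Mutual best responses occur at (s3, t5) and (s4, t3); at each, neither player gains by switching.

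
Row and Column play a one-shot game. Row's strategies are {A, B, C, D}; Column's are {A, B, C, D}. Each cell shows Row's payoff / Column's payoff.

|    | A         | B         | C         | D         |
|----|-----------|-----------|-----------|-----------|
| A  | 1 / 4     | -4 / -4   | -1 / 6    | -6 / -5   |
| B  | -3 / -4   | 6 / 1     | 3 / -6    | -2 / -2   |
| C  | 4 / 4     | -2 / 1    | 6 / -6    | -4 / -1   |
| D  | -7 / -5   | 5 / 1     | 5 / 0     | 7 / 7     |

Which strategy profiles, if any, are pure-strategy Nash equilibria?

A profile is a Nash equilibrium when each player is best-responding to the other.
Row's best responses — vs A: C (payoff 4); vs B: B (payoff 6); vs C: C (payoff 6); vs D: D (payoff 7).
Column's best responses — vs A: C (payoff 6); vs B: B (payoff 1); vs C: A (payoff 4); vs D: D (payoff 7).
Mutual best responses occur at (B, B), (C, A), and (D, D); at each, neither player gains by switching.

(B, B), (C, A), and (D, D)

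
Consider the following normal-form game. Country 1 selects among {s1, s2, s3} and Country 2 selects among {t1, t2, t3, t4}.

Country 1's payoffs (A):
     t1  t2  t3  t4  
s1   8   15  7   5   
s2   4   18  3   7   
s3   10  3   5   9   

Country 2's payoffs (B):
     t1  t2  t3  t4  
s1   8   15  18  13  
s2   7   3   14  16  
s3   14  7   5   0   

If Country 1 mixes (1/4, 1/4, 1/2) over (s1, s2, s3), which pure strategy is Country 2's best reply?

Compute Country 2's expected payoff from each pure strategy against the given mix.
t1: (1/4)·8 + (1/4)·7 + (1/2)·14 = 43/4
t2: (1/4)·15 + (1/4)·3 + (1/2)·7 = 8
t3: (1/4)·18 + (1/4)·14 + (1/2)·5 = 21/2
t4: (1/4)·13 + (1/4)·16 + (1/2)·0 = 29/4
Highest expected payoff is 43/4, from t1.

t1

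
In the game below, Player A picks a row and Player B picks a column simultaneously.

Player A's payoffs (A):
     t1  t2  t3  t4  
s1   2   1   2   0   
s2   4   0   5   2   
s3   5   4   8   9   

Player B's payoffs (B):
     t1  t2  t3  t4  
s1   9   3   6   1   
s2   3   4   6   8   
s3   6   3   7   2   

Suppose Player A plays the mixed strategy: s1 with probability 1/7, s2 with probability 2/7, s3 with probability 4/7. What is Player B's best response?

Player B's best reply maximizes expected payoff against the mix.
t1: (1/7)·9 + (2/7)·3 + (4/7)·6 = 39/7
t2: (1/7)·3 + (2/7)·4 + (4/7)·3 = 23/7
t3: (1/7)·6 + (2/7)·6 + (4/7)·7 = 46/7
t4: (1/7)·1 + (2/7)·8 + (4/7)·2 = 25/7
Highest expected payoff is 46/7, from t3.

t3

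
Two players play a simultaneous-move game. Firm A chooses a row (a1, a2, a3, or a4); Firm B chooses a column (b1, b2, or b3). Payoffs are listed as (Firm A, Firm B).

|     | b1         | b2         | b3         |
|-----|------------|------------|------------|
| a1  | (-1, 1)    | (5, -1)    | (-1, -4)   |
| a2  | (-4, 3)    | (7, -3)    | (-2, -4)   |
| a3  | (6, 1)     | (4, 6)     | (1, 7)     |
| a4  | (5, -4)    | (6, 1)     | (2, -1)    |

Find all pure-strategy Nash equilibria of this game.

A profile is a Nash equilibrium when each player is best-responding to the other.
Firm A's best responses — vs b1: a3 (payoff 6); vs b2: a2 (payoff 7); vs b3: a4 (payoff 2).
Firm B's best responses — vs a1: b1 (payoff 1); vs a2: b1 (payoff 3); vs a3: b3 (payoff 7); vs a4: b2 (payoff 1).
No cell has both players best-responding. For instance, Firm A's best reply to b1 is a3, but against a3 Firm B prefers b3 over b1.

No pure-strategy Nash equilibrium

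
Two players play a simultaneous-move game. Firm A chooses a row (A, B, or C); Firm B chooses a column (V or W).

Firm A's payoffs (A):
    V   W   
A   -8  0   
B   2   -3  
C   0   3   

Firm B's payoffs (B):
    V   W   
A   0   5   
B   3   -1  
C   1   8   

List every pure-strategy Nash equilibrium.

A profile is a Nash equilibrium when each player is best-responding to the other.
Firm A's best responses — vs V: B (payoff 2); vs W: C (payoff 3).
Firm B's best responses — vs A: W (payoff 5); vs B: V (payoff 3); vs C: W (payoff 8).
Mutual best responses occur at (B, V) and (C, W); at each, neither player gains by switching.

(B, V) and (C, W)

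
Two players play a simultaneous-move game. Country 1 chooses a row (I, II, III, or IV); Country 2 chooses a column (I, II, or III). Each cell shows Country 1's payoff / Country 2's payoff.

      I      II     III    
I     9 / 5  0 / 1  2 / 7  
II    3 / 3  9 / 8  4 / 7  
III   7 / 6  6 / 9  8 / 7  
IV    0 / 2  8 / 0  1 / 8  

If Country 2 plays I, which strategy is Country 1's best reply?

With Country 2 fixed at I, Country 1's payoffs are: I → 9, II → 3, III → 7, IV → 0.
The maximum is 9, achieved by I.

I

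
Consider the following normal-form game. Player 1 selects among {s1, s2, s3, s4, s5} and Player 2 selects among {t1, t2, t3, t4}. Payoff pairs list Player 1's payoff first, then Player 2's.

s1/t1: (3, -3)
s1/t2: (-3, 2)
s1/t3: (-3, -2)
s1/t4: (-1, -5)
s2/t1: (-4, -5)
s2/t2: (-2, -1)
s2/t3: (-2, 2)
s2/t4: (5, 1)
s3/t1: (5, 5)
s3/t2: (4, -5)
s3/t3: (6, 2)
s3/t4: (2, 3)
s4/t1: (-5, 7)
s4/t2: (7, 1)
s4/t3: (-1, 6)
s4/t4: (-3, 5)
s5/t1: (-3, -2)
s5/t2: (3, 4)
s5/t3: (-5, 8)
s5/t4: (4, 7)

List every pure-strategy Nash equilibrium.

Check mutual best responses: a cell is a NE iff neither player can gain by unilaterally deviating.
Player 1's best responses — vs t1: s3 (payoff 5); vs t2: s4 (payoff 7); vs t3: s3 (payoff 6); vs t4: s2 (payoff 5).
Player 2's best responses — vs s1: t2 (payoff 2); vs s2: t3 (payoff 2); vs s3: t1 (payoff 5); vs s4: t1 (payoff 7); vs s5: t3 (payoff 8).
The only mutual best response is (s3, t1); neither player gains by switching there.

(s3, t1)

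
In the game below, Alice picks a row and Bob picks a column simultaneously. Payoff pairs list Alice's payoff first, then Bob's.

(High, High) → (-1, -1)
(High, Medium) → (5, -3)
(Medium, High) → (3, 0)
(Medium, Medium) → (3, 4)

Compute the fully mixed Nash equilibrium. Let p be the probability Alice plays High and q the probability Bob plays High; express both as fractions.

Each player's mixing probability is pinned down by making the *other* player indifferent.
Bob indifferent between High and Medium: p·(-1) + (1−p)·0 = p·(-3) + (1−p)·4 ⟹ 0 + (-1)p = 4 + (-7)p ⟹ p = 2/3.
Alice indifferent between High and Medium: q·(-1) + (1−q)·5 = q·3 + (1−q)·3 ⟹ 5 + (-6)q = 3 + 0q ⟹ q = 1/3.

p = 2/3, q = 1/3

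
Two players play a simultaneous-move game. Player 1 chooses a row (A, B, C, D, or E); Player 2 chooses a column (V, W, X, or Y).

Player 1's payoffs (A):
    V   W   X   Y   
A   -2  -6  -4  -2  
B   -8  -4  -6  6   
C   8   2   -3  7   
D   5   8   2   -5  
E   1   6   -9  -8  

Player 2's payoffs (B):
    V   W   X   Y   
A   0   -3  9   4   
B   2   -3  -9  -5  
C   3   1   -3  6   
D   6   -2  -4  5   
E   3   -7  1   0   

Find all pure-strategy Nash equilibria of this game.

Check mutual best responses: a cell is a NE iff neither player can gain by unilaterally deviating.
Player 1's best responses — vs V: C (payoff 8); vs W: D (payoff 8); vs X: D (payoff 2); vs Y: C (payoff 7).
Player 2's best responses — vs A: X (payoff 9); vs B: V (payoff 2); vs C: Y (payoff 6); vs D: V (payoff 6); vs E: V (payoff 3).
The only mutual best response is (C, Y); neither player gains by switching there.

(C, Y)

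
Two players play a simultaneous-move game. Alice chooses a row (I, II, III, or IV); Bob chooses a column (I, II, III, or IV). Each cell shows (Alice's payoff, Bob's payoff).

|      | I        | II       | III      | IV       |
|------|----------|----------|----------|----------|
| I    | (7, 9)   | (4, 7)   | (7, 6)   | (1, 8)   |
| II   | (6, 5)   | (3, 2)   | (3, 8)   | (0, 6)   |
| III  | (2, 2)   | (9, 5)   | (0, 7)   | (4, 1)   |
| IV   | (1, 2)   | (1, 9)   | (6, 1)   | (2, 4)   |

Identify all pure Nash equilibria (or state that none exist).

(I, I)

Find each player's best response to every opponent strategy; NE are the intersections.
Alice's best responses — vs I: I (payoff 7); vs II: III (payoff 9); vs III: I (payoff 7); vs IV: III (payoff 4).
Bob's best responses — vs I: I (payoff 9); vs II: III (payoff 8); vs III: III (payoff 7); vs IV: II (payoff 9).
The only mutual best response is (I, I); neither player gains by switching there.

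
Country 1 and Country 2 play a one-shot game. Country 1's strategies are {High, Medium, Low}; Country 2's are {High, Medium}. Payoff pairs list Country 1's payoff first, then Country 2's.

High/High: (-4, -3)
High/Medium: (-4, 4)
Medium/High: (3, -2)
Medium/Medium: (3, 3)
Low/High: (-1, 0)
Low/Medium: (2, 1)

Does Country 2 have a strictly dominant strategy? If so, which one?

A strategy is strictly dominant if it gives Country 2 a strictly higher payoff than every other strategy, against every choice by the opponent.
Medium strictly dominates: vs High: 4 > -3; vs Medium: 3 > -2; vs Low: 1 > 0.

Medium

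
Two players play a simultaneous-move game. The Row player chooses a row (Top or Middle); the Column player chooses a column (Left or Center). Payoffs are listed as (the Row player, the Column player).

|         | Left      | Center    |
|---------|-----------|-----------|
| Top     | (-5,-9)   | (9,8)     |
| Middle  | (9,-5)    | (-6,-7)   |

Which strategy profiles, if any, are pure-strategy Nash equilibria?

(Top, Center) and (Middle, Left)

A profile is a Nash equilibrium when each player is best-responding to the other.
The Row player's best responses — vs Left: Middle (payoff 9); vs Center: Top (payoff 9).
The Column player's best responses — vs Top: Center (payoff 8); vs Middle: Left (payoff -5).
Mutual best responses occur at (Top, Center) and (Middle, Left); at each, neither player gains by switching.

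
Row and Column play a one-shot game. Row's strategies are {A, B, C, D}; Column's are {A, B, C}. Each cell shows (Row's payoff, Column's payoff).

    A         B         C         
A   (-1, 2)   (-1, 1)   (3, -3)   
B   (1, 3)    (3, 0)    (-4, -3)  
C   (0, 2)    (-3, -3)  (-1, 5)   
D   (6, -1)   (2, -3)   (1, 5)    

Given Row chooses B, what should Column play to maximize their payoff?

With Row fixed at B, Column's payoffs are: A → 3, B → 0, C → -3.
The maximum is 3, achieved by A.

A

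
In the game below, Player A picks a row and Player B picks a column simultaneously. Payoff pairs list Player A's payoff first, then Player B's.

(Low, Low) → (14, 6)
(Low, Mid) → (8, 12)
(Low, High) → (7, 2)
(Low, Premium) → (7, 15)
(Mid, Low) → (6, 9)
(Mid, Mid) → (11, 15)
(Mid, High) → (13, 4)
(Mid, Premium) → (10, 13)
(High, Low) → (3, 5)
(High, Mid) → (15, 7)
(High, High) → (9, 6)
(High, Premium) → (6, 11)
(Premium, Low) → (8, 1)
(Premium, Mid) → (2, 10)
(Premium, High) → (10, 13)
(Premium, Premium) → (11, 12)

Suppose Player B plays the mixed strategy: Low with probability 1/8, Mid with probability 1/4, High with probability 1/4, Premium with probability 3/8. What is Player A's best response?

Compute Player A's expected payoff from each pure strategy against the given mix.
Low: (1/8)·14 + (1/4)·8 + (1/4)·7 + (3/8)·7 = 65/8
Mid: (1/8)·6 + (1/4)·11 + (1/4)·13 + (3/8)·10 = 21/2
High: (1/8)·3 + (1/4)·15 + (1/4)·9 + (3/8)·6 = 69/8
Premium: (1/8)·8 + (1/4)·2 + (1/4)·10 + (3/8)·11 = 65/8
Highest expected payoff is 21/2, from Mid.

Mid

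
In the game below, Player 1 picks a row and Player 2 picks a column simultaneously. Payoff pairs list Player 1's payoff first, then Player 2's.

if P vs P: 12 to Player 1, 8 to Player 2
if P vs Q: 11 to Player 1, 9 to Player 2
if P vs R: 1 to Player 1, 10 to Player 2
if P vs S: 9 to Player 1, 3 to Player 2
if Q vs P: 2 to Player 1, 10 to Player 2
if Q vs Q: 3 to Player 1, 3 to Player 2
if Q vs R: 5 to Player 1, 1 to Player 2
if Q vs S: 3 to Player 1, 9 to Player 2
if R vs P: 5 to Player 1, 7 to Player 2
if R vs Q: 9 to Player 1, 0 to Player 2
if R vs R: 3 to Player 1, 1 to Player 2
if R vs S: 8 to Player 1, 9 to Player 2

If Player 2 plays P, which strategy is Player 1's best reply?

With Player 2 fixed at P, Player 1's payoffs are: P → 12, Q → 2, R → 5.
The maximum is 12, achieved by P.

P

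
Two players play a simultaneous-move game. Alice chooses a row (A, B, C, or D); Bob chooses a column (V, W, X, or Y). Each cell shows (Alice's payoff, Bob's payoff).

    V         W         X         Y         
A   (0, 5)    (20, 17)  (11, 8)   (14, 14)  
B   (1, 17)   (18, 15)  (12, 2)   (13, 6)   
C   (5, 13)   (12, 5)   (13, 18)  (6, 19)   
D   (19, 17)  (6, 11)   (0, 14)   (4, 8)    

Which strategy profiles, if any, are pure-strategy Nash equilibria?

(A, W) and (D, V)

Check mutual best responses: a cell is a NE iff neither player can gain by unilaterally deviating.
Alice's best responses — vs V: D (payoff 19); vs W: A (payoff 20); vs X: C (payoff 13); vs Y: A (payoff 14).
Bob's best responses — vs A: W (payoff 17); vs B: V (payoff 17); vs C: Y (payoff 19); vs D: V (payoff 17).
Mutual best responses occur at (A, W) and (D, V); at each, neither player gains by switching.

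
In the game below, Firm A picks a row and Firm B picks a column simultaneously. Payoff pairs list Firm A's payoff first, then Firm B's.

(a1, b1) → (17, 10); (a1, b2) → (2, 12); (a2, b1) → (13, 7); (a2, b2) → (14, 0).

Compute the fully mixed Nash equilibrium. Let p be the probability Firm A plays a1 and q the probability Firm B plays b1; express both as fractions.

p = 7/9, q = 3/4

In a mixed NE each player is indifferent between their pure strategies, so the opponent's mix sets the indifference.
Firm B indifferent between b1 and b2: p·10 + (1−p)·7 = p·12 + (1−p)·0 ⟹ 7 + 3p = 0 + 12p ⟹ p = 7/9.
Firm A indifferent between a1 and a2: q·17 + (1−q)·2 = q·13 + (1−q)·14 ⟹ 2 + 15q = 14 + (-1)q ⟹ q = 3/4.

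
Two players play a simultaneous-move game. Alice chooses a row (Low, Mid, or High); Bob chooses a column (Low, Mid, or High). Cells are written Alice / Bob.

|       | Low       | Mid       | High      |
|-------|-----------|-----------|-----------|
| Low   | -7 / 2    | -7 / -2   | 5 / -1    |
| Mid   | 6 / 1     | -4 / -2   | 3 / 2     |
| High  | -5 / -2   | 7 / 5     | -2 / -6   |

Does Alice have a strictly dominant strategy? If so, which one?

No strictly dominant strategy

A strategy is strictly dominant if it gives Alice a strictly higher payoff than every other strategy, against every choice by the opponent.
Low is not dominant: against Low, Mid gives 6 > -7.
Mid is not dominant: against Mid, High gives 7 > -4.
High is not dominant: against Low, Mid gives 6 > -5.
No single strategy is best against every opponent action.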